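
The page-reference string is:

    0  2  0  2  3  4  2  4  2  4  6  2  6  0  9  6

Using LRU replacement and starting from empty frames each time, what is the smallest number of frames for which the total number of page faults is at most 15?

2

f=1: 16 faults
f=2: 10 faults
f=3: 7 faults
f=4: 7 faults
f=5: 6 faults
f=6: 6 faults
Smallest f with faults ≤ 15 is 2.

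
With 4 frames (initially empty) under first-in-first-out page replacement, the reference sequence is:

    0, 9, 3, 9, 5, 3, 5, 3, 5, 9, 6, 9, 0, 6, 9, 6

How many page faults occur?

0 → miss, frames (0)
9 → miss, frames (0 9)
3 → miss, frames (0 9 3)
9 → hit
5 → miss, frames (0 9 3 5)
3 → hit
5 → hit
3 → hit
5 → hit
9 → hit
6 → miss, evict 0, frames (9 3 5 6)
9 → hit
0 → miss, evict 9, frames (3 5 6 0)
6 → hit
9 → miss, evict 3, frames (5 6 0 9)
6 → hit
Page faults: 7.

7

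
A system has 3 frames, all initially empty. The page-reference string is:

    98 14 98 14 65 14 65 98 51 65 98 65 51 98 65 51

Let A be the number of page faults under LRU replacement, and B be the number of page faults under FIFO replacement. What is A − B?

-1

Under LRU: F F . . F . . . F . . . . . . . → 4 faults.
Under FIFO: F F . . F . . . F . F . . . . . → 5 faults.
A − B = 4 − 5 = -1.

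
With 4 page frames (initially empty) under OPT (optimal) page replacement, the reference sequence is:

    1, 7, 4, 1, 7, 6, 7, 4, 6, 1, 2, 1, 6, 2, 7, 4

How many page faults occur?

6

1: miss, frames {1}
7: miss, frames {1,7}
4: miss, frames {1,7,4}
1: hit
7: hit
6: miss, frames {1,7,4,6}
7: hit
4: hit
6: hit
1: hit
2: miss, evict 4, frames {1,7,6,2}
1: hit
6: hit
2: hit
7: hit
4: miss, evict 2, frames {1,7,6,4}
Page faults: 6.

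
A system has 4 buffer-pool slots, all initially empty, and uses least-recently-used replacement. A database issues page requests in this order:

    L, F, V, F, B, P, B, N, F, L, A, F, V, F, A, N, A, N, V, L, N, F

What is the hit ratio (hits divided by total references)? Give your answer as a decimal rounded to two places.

0.45

L → miss, frames [L]
F → miss, frames [L, F]
V → miss, frames [L, F, V]
F → hit
B → miss, frames [L, V, F, B]
P → miss, evict L, frames [V, F, B, P]
B → hit
N → miss, evict V, frames [F, P, B, N]
F → hit
L → miss, evict P, frames [B, N, F, L]
A → miss, evict B, frames [N, F, L, A]
F → hit
V → miss, evict N, frames [L, A, F, V]
F → hit
A → hit
N → miss, evict L, frames [V, F, A, N]
A → hit
N → hit
V → hit
L → miss, evict F, frames [A, N, V, L]
N → hit
F → miss, evict A, frames [V, L, N, F]
Hits: 10 of 22 references → 10/22 = 0.4545.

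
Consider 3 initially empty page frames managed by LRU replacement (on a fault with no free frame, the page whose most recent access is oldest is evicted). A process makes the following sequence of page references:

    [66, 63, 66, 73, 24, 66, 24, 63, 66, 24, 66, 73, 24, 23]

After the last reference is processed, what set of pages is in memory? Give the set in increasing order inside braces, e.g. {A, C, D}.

66: miss, frames (66)
63: miss, frames (66 63)
66: hit
73: miss, frames (63 66 73)
24: miss, evict 63, frames (66 73 24)
66: hit
24: hit
63: miss, evict 73, frames (66 24 63)
66: hit
24: hit
66: hit
73: miss, evict 63, frames (24 66 73)
24: hit
23: miss, evict 66, frames (73 24 23)

{23, 24, 73}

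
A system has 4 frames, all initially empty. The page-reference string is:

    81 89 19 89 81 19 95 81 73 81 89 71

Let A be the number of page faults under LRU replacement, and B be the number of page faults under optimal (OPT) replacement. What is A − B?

1

Under LRU: F F F . . . F . F . F F → 7 faults.
Under OPT: F F F . . . F . F . . F → 6 faults.
A − B = 7 − 6 = 1.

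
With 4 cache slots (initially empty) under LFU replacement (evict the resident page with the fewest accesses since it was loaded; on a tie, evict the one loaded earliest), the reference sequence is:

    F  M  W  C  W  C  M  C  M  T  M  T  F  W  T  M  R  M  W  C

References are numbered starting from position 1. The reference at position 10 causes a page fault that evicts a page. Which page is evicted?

F

pos 1: F: miss, frames (F)
pos 2: M: miss, frames (F M)
pos 3: W: miss, frames (F M W)
pos 4: C: miss, frames (F M W C)
pos 5: W: hit
pos 6: C: hit
pos 7: M: hit
pos 8: C: hit
pos 9: M: hit
pos 10: T: miss, evict F, frames (M W C T)
At position 10, page F is evicted.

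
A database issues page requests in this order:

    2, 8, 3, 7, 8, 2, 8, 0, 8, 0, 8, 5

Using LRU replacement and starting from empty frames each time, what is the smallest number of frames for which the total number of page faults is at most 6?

f=1: 12 faults
f=2: 8 faults
f=3: 7 faults
f=4: 6 faults
f=5: 6 faults
f=6: 6 faults
Smallest f with faults ≤ 6 is 4.

4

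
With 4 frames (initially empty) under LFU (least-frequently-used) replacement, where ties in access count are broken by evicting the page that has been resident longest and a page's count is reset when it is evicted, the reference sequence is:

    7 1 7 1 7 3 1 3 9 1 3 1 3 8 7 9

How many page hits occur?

7 -> fault, frames [7]
1 -> fault, frames [7, 1]
7 -> hit
1 -> hit
7 -> hit
3 -> fault, frames [7, 1, 3]
1 -> hit
3 -> hit
9 -> fault, frames [7, 1, 3, 9]
1 -> hit
3 -> hit
1 -> hit
3 -> hit
8 -> fault, evict 9, frames [7, 1, 3, 8]
7 -> hit
9 -> fault, evict 8, frames [7, 1, 3, 9]
Hits: 10.

10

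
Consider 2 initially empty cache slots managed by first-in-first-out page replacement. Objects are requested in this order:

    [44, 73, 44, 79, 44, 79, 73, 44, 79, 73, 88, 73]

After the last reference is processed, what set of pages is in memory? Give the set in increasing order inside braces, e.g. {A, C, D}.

44 -> miss, frames {44}
73 -> miss, frames {44,73}
44 -> hit
79 -> miss, evict 44, frames {73,79}
44 -> miss, evict 73, frames {79,44}
79 -> hit
73 -> miss, evict 79, frames {44,73}
44 -> hit
79 -> miss, evict 44, frames {73,79}
73 -> hit
88 -> miss, evict 73, frames {79,88}
73 -> miss, evict 79, frames {88,73}

{73, 88}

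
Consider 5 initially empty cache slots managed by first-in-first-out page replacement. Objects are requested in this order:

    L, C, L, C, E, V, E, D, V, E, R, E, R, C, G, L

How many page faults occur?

8

L: miss, frames {L}
C: miss, frames {L,C}
L: hit
C: hit
E: miss, frames {L,C,E}
V: miss, frames {L,C,E,V}
E: hit
D: miss, frames {L,C,E,V,D}
V: hit
E: hit
R: miss, evict L, frames {C,E,V,D,R}
E: hit
R: hit
C: hit
G: miss, evict C, frames {E,V,D,R,G}
L: miss, evict E, frames {V,D,R,G,L}
Page faults: 8.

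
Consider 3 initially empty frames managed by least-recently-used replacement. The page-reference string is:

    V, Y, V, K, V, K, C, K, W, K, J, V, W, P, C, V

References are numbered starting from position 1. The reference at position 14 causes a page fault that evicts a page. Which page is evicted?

pos 1: V → fault, frames (V)
pos 2: Y → fault, frames (V Y)
pos 3: V → hit
pos 4: K → fault, frames (Y V K)
pos 5: V → hit
pos 6: K → hit
pos 7: C → fault, evict Y, frames (V K C)
pos 8: K → hit
pos 9: W → fault, evict V, frames (C K W)
pos 10: K → hit
pos 11: J → fault, evict C, frames (W K J)
pos 12: V → fault, evict W, frames (K J V)
pos 13: W → fault, evict K, frames (J V W)
pos 14: P → fault, evict J, frames (V W P)
At position 14, page J is evicted.

J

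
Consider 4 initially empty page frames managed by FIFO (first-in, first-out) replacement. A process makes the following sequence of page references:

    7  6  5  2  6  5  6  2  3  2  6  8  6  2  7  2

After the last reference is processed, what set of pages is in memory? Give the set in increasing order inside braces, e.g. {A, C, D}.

7 -> miss, frames [7]
6 -> miss, frames [7, 6]
5 -> miss, frames [7, 6, 5]
2 -> miss, frames [7, 6, 5, 2]
6 -> hit
5 -> hit
6 -> hit
2 -> hit
3 -> miss, evict 7, frames [6, 5, 2, 3]
2 -> hit
6 -> hit
8 -> miss, evict 6, frames [5, 2, 3, 8]
6 -> miss, evict 5, frames [2, 3, 8, 6]
2 -> hit
7 -> miss, evict 2, frames [3, 8, 6, 7]
2 -> miss, evict 3, frames [8, 6, 7, 2]

{2, 6, 7, 8}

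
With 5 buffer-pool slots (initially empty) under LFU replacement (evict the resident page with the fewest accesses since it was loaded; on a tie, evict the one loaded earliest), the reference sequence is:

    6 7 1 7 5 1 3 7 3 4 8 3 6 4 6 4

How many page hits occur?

6: miss, frames {6}
7: miss, frames {6,7}
1: miss, frames {6,7,1}
7: hit
5: miss, frames {6,7,1,5}
1: hit
3: miss, frames {6,7,1,5,3}
7: hit
3: hit
4: miss, evict 6, frames {7,1,5,3,4}
8: miss, evict 5, frames {7,1,3,4,8}
3: hit
6: miss, evict 4, frames {7,1,3,8,6}
4: miss, evict 8, frames {7,1,3,6,4}
6: hit
4: hit
Hits: 7.

7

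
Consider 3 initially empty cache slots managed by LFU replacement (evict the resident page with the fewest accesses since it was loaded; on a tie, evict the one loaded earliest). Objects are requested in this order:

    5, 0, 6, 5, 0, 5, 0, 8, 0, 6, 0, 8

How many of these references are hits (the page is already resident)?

6

5: fault, frames {5}
0: fault, frames {5,0}
6: fault, frames {5,0,6}
5: hit
0: hit
5: hit
0: hit
8: fault, evict 6, frames {5,0,8}
0: hit
6: fault, evict 8, frames {5,0,6}
0: hit
8: fault, evict 6, frames {5,0,8}
Hits: 6.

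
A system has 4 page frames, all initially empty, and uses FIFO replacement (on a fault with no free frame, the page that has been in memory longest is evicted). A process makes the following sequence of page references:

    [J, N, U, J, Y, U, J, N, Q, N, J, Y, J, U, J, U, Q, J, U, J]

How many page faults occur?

6

J -> miss, frames [J]
N -> miss, frames [J, N]
U -> miss, frames [J, N, U]
J -> hit
Y -> miss, frames [J, N, U, Y]
U -> hit
J -> hit
N -> hit
Q -> miss, evict J, frames [N, U, Y, Q]
N -> hit
J -> miss, evict N, frames [U, Y, Q, J]
Y -> hit
J -> hit
U -> hit
J -> hit
U -> hit
Q -> hit
J -> hit
U -> hit
J -> hit
Page faults: 6.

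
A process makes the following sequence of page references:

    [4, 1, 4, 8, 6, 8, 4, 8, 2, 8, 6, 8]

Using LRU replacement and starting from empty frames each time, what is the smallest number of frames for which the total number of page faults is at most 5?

f=1: 12 faults
f=2: 7 faults
f=3: 6 faults
f=4: 5 faults
f=5: 5 faults
Smallest f with faults ≤ 5 is 4.

4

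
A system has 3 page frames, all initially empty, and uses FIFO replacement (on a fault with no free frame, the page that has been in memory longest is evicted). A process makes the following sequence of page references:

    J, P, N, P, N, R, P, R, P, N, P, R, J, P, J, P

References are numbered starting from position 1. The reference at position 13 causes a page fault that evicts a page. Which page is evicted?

P

pos 1: J → fault, frames [J]
pos 2: P → fault, frames [J, P]
pos 3: N → fault, frames [J, P, N]
pos 4: P → hit
pos 5: N → hit
pos 6: R → fault, evict J, frames [P, N, R]
pos 7: P → hit
pos 8: R → hit
pos 9: P → hit
pos 10: N → hit
pos 11: P → hit
pos 12: R → hit
pos 13: J → fault, evict P, frames [N, R, J]
At position 13, page P is evicted.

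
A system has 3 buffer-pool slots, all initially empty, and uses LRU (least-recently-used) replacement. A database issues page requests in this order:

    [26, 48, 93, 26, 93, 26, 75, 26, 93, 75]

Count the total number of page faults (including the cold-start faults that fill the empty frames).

4

26: fault, frames (26)
48: fault, frames (26 48)
93: fault, frames (26 48 93)
26: hit
93: hit
26: hit
75: fault, evict 48, frames (93 26 75)
26: hit
93: hit
75: hit
Page faults: 4.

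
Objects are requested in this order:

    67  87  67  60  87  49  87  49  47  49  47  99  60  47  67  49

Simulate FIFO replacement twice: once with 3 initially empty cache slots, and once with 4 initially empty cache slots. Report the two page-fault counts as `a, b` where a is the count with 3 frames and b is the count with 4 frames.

3 frames: F F . F . F . . F . . F F . F F → 9 faults.
4 frames: F F . F . F . . F . . F . . F . → 7 faults.
7 < 9: adding a frame reduced faults, as is typical.

9, 7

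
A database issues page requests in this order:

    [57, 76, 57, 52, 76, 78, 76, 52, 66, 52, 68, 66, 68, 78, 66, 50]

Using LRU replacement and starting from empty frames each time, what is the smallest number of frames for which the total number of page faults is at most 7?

f=1: 16 faults
f=2: 12 faults
f=3: 8 faults
f=4: 8 faults
f=5: 7 faults
f=6: 7 faults
f=7: 7 faults
Smallest f with faults ≤ 7 is 5.

5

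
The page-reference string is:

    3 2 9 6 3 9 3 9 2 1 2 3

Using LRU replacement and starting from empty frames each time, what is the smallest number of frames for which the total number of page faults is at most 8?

3

f=1: 12 faults
f=2: 9 faults
f=3: 8 faults
f=4: 5 faults
f=5: 5 faults
Smallest f with faults ≤ 8 is 3.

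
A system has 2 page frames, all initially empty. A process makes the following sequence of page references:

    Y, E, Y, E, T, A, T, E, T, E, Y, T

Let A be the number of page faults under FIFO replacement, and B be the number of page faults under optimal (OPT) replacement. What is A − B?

1

Under FIFO: F F . . F F . F F . F . → 7 faults.
Under OPT: F F . . F F . F . . F . → 6 faults.
A − B = 7 − 6 = 1.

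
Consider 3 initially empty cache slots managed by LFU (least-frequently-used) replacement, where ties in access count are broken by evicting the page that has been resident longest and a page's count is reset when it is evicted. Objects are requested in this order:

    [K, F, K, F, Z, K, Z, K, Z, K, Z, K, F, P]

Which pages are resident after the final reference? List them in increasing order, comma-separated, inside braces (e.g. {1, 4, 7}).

{K, P, Z}

K → fault, frames (K)
F → fault, frames (K F)
K → hit
F → hit
Z → fault, frames (K F Z)
K → hit
Z → hit
K → hit
Z → hit
K → hit
Z → hit
K → hit
F → hit
P → fault, evict F, frames (K Z P)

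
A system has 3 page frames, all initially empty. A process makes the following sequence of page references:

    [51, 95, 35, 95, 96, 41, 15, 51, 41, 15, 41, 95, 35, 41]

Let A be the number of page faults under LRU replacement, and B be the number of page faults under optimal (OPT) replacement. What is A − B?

Under LRU: F F F . F F F F . . . F F . → 9 faults.
Under OPT: F F F . F F F . . . . F F . → 8 faults.
A − B = 9 − 8 = 1.

1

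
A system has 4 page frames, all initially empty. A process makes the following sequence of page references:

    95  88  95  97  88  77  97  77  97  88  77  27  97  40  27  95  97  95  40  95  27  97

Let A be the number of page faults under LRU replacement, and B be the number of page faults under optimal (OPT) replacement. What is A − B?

Under LRU: F F . F . F . . . . . F . F . F . . . . . . → 7 faults.
Under OPT: F F . F . F . . . . . F . F . . . . . . . . → 6 faults.
A − B = 7 − 6 = 1.

1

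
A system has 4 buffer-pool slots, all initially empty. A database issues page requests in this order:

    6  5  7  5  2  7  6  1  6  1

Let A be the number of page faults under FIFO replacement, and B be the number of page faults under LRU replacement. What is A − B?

Under FIFO: F F F . F . . F F . → 6 faults.
Under LRU: F F F . F . . F . . → 5 faults.
A − B = 6 − 5 = 1.

1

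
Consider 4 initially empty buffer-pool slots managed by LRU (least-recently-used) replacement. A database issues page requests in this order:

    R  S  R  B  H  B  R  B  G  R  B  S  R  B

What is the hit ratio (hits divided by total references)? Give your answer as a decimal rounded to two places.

R: miss, frames [R]
S: miss, frames [R, S]
R: hit
B: miss, frames [S, R, B]
H: miss, frames [S, R, B, H]
B: hit
R: hit
B: hit
G: miss, evict S, frames [H, R, B, G]
R: hit
B: hit
S: miss, evict H, frames [G, R, B, S]
R: hit
B: hit
Hits: 8 of 14 references → 8/14 = 0.5714.

0.57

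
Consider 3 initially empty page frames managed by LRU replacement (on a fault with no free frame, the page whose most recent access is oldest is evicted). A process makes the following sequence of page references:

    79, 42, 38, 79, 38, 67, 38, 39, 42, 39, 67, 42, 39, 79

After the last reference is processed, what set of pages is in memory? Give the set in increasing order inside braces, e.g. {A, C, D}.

{39, 42, 79}

79: fault, frames {79}
42: fault, frames {79,42}
38: fault, frames {79,42,38}
79: hit
38: hit
67: fault, evict 42, frames {79,38,67}
38: hit
39: fault, evict 79, frames {67,38,39}
42: fault, evict 67, frames {38,39,42}
39: hit
67: fault, evict 38, frames {42,39,67}
42: hit
39: hit
79: fault, evict 67, frames {42,39,79}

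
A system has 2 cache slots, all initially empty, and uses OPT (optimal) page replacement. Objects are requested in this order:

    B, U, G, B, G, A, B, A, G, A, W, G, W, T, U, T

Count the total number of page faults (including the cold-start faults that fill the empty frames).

B: miss, frames [B]
U: miss, frames [B, U]
G: miss, evict U, frames [B, G]
B: hit
G: hit
A: miss, evict G, frames [B, A]
B: hit
A: hit
G: miss, evict B, frames [A, G]
A: hit
W: miss, evict A, frames [G, W]
G: hit
W: hit
T: miss, evict W, frames [G, T]
U: miss, evict G, frames [T, U]
T: hit
Page faults: 8.

8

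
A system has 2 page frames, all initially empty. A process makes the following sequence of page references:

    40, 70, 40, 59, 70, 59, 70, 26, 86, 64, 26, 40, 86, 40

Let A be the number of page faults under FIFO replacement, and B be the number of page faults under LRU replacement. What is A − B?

-1

Under FIFO: F F . F . . . F F F F F F . → 9 faults.
Under LRU: F F . F F . . F F F F F F . → 10 faults.
A − B = 9 − 10 = -1.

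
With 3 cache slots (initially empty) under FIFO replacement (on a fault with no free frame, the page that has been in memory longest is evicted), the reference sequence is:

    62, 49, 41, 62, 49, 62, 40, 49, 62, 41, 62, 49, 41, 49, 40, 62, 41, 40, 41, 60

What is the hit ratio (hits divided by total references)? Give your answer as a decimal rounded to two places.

62: fault, frames (62)
49: fault, frames (62 49)
41: fault, frames (62 49 41)
62: hit
49: hit
62: hit
40: fault, evict 62, frames (49 41 40)
49: hit
62: fault, evict 49, frames (41 40 62)
41: hit
62: hit
49: fault, evict 41, frames (40 62 49)
41: fault, evict 40, frames (62 49 41)
49: hit
40: fault, evict 62, frames (49 41 40)
62: fault, evict 49, frames (41 40 62)
41: hit
40: hit
41: hit
60: fault, evict 41, frames (40 62 60)
Hits: 10 of 20 references → 10/20 = 0.5000.

0.50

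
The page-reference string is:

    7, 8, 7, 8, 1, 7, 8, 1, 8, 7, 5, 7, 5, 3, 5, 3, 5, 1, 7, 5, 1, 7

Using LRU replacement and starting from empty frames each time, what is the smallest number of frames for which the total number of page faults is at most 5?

5

f=1: 22 faults
f=2: 14 faults
f=3: 7 faults
f=4: 6 faults
f=5: 5 faults
Smallest f with faults ≤ 5 is 5.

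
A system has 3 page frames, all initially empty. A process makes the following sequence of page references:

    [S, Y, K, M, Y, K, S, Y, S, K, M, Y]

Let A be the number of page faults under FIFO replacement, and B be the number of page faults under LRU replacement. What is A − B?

Under FIFO: F F F F . . F F . F F . → 8 faults.
Under LRU: F F F F . . F . . . F F → 7 faults.
A − B = 8 − 7 = 1.

1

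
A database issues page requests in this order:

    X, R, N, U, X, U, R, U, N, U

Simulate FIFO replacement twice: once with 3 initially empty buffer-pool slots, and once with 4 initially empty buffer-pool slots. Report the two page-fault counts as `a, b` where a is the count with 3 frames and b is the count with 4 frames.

8, 4

3 frames: F F F F F . F . F F → 8 faults.
4 frames: F F F F . . . . . . → 4 faults.
4 < 8: adding a frame reduced faults, as is typical.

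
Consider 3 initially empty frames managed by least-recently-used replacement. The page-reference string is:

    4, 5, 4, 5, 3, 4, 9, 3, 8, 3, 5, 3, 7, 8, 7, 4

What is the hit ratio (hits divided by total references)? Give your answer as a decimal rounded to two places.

0.44

4 → miss, frames [4]
5 → miss, frames [4, 5]
4 → hit
5 → hit
3 → miss, frames [4, 5, 3]
4 → hit
9 → miss, evict 5, frames [3, 4, 9]
3 → hit
8 → miss, evict 4, frames [9, 3, 8]
3 → hit
5 → miss, evict 9, frames [8, 3, 5]
3 → hit
7 → miss, evict 8, frames [5, 3, 7]
8 → miss, evict 5, frames [3, 7, 8]
7 → hit
4 → miss, evict 3, frames [8, 7, 4]
Hits: 7 of 16 references → 7/16 = 0.4375.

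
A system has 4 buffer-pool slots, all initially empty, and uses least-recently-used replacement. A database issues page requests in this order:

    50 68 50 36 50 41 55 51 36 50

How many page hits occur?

50: fault, frames [50]
68: fault, frames [50, 68]
50: hit
36: fault, frames [68, 50, 36]
50: hit
41: fault, frames [68, 36, 50, 41]
55: fault, evict 68, frames [36, 50, 41, 55]
51: fault, evict 36, frames [50, 41, 55, 51]
36: fault, evict 50, frames [41, 55, 51, 36]
50: fault, evict 41, frames [55, 51, 36, 50]
Hits: 2.

2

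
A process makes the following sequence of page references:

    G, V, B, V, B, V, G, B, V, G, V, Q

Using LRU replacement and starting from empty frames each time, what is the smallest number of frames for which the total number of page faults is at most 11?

2

f=1: 12 faults
f=2: 8 faults
f=3: 4 faults
f=4: 4 faults
Smallest f with faults ≤ 11 is 2.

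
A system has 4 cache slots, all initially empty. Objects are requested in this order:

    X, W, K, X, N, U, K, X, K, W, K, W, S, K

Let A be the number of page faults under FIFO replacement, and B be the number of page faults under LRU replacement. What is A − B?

Under FIFO: F F F . F F . F . F F . F . → 9 faults.
Under LRU: F F F . F F . . . F . . F . → 7 faults.
A − B = 9 − 7 = 2.

2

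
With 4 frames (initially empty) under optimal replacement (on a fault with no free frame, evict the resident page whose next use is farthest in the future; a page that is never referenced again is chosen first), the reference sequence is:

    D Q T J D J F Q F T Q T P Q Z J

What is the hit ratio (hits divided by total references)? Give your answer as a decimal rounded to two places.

0.56

D -> miss, frames [D]
Q -> miss, frames [D, Q]
T -> miss, frames [D, Q, T]
J -> miss, frames [D, Q, T, J]
D -> hit
J -> hit
F -> miss, evict D, frames [Q, T, J, F]
Q -> hit
F -> hit
T -> hit
Q -> hit
T -> hit
P -> miss, evict F, frames [Q, T, J, P]
Q -> hit
Z -> miss, evict P, frames [Q, T, J, Z]
J -> hit
Hits: 9 of 16 references → 9/16 = 0.5625.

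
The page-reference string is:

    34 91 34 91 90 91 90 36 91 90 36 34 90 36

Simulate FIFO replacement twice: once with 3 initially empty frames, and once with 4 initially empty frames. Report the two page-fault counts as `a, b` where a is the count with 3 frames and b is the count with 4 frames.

3 frames: F F . . F . . F . . . F . . → 5 faults.
4 frames: F F . . F . . F . . . . . . → 4 faults.
4 < 5: adding a frame reduced faults, as is typical.

5, 4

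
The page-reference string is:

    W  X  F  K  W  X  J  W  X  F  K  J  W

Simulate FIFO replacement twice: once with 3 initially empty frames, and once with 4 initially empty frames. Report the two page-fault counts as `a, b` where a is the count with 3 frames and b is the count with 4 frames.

3 frames: F F F F F F F . . F F . F → 10 faults.
4 frames: F F F F . . F F F F F F F → 11 faults.
11 > 10: adding a frame increased faults — Belady's anomaly.

10, 11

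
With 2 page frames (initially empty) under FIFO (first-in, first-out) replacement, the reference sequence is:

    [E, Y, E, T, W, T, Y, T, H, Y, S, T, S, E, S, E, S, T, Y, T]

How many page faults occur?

E -> miss, frames [E]
Y -> miss, frames [E, Y]
E -> hit
T -> miss, evict E, frames [Y, T]
W -> miss, evict Y, frames [T, W]
T -> hit
Y -> miss, evict T, frames [W, Y]
T -> miss, evict W, frames [Y, T]
H -> miss, evict Y, frames [T, H]
Y -> miss, evict T, frames [H, Y]
S -> miss, evict H, frames [Y, S]
T -> miss, evict Y, frames [S, T]
S -> hit
E -> miss, evict S, frames [T, E]
S -> miss, evict T, frames [E, S]
E -> hit
S -> hit
T -> miss, evict E, frames [S, T]
Y -> miss, evict S, frames [T, Y]
T -> hit
Page faults: 14.

14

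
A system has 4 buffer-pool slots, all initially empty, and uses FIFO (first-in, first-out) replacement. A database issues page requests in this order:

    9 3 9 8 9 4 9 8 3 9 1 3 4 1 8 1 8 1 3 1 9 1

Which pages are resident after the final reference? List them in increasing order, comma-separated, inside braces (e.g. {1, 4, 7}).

{1, 4, 8, 9}

9: miss, frames [9]
3: miss, frames [9, 3]
9: hit
8: miss, frames [9, 3, 8]
9: hit
4: miss, frames [9, 3, 8, 4]
9: hit
8: hit
3: hit
9: hit
1: miss, evict 9, frames [3, 8, 4, 1]
3: hit
4: hit
1: hit
8: hit
1: hit
8: hit
1: hit
3: hit
1: hit
9: miss, evict 3, frames [8, 4, 1, 9]
1: hit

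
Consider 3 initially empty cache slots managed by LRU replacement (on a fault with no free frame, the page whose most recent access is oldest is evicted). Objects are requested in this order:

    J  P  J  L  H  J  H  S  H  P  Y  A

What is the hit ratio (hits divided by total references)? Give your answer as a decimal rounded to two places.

J: miss, frames {J}
P: miss, frames {J,P}
J: hit
L: miss, frames {P,J,L}
H: miss, evict P, frames {J,L,H}
J: hit
H: hit
S: miss, evict L, frames {J,H,S}
H: hit
P: miss, evict J, frames {S,H,P}
Y: miss, evict S, frames {H,P,Y}
A: miss, evict H, frames {P,Y,A}
Hits: 4 of 12 references → 4/12 = 0.3333.

0.33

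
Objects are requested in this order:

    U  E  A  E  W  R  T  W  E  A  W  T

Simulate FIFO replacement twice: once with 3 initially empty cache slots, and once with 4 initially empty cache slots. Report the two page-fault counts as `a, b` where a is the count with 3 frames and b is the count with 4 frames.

3 frames: F F F . F F F . F F F F → 10 faults.
4 frames: F F F . F F F . F F F . → 9 faults.
9 < 10: adding a frame reduced faults, as is typical.

10, 9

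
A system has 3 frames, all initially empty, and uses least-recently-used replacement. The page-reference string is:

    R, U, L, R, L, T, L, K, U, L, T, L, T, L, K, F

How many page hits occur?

R → miss, frames (R)
U → miss, frames (R U)
L → miss, frames (R U L)
R → hit
L → hit
T → miss, evict U, frames (R L T)
L → hit
K → miss, evict R, frames (T L K)
U → miss, evict T, frames (L K U)
L → hit
T → miss, evict K, frames (U L T)
L → hit
T → hit
L → hit
K → miss, evict U, frames (T L K)
F → miss, evict T, frames (L K F)
Hits: 7.

7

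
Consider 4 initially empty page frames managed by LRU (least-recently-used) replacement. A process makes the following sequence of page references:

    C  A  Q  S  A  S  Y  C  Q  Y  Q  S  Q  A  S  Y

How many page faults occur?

C → fault, frames {C}
A → fault, frames {C,A}
Q → fault, frames {C,A,Q}
S → fault, frames {C,A,Q,S}
A → hit
S → hit
Y → fault, evict C, frames {Q,A,S,Y}
C → fault, evict Q, frames {A,S,Y,C}
Q → fault, evict A, frames {S,Y,C,Q}
Y → hit
Q → hit
S → hit
Q → hit
A → fault, evict C, frames {Y,S,Q,A}
S → hit
Y → hit
Page faults: 8.

8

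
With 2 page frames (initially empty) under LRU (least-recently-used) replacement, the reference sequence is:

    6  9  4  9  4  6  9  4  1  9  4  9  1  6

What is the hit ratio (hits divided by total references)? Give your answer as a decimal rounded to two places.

0.21

6 -> miss, frames [6]
9 -> miss, frames [6, 9]
4 -> miss, evict 6, frames [9, 4]
9 -> hit
4 -> hit
6 -> miss, evict 9, frames [4, 6]
9 -> miss, evict 4, frames [6, 9]
4 -> miss, evict 6, frames [9, 4]
1 -> miss, evict 9, frames [4, 1]
9 -> miss, evict 4, frames [1, 9]
4 -> miss, evict 1, frames [9, 4]
9 -> hit
1 -> miss, evict 4, frames [9, 1]
6 -> miss, evict 9, frames [1, 6]
Hits: 3 of 14 references → 3/14 = 0.2143.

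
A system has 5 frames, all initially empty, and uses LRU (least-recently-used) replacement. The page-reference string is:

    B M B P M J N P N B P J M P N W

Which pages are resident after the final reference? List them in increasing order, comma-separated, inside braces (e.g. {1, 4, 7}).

B: miss, frames [B]
M: miss, frames [B, M]
B: hit
P: miss, frames [M, B, P]
M: hit
J: miss, frames [B, P, M, J]
N: miss, frames [B, P, M, J, N]
P: hit
N: hit
B: hit
P: hit
J: hit
M: hit
P: hit
N: hit
W: miss, evict B, frames [J, M, P, N, W]

{J, M, N, P, W}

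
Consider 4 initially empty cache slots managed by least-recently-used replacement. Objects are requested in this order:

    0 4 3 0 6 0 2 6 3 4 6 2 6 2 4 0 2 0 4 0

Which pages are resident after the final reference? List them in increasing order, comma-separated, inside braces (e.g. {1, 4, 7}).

{0, 2, 4, 6}

0 → fault, frames [0]
4 → fault, frames [0, 4]
3 → fault, frames [0, 4, 3]
0 → hit
6 → fault, frames [4, 3, 0, 6]
0 → hit
2 → fault, evict 4, frames [3, 6, 0, 2]
6 → hit
3 → hit
4 → fault, evict 0, frames [2, 6, 3, 4]
6 → hit
2 → hit
6 → hit
2 → hit
4 → hit
0 → fault, evict 3, frames [6, 2, 4, 0]
2 → hit
0 → hit
4 → hit
0 → hit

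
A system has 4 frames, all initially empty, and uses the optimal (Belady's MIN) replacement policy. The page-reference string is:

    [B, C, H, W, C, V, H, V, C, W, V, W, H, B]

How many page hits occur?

8

B -> miss, frames {B}
C -> miss, frames {B,C}
H -> miss, frames {B,C,H}
W -> miss, frames {B,C,H,W}
C -> hit
V -> miss, evict B, frames {C,H,W,V}
H -> hit
V -> hit
C -> hit
W -> hit
V -> hit
W -> hit
H -> hit
B -> miss, evict V, frames {C,H,W,B}
Hits: 8.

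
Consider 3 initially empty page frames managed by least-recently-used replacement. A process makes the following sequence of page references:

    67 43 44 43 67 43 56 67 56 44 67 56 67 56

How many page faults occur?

5

67 → miss, frames {67}
43 → miss, frames {67,43}
44 → miss, frames {67,43,44}
43 → hit
67 → hit
43 → hit
56 → miss, evict 44, frames {67,43,56}
67 → hit
56 → hit
44 → miss, evict 43, frames {67,56,44}
67 → hit
56 → hit
67 → hit
56 → hit
Page faults: 5.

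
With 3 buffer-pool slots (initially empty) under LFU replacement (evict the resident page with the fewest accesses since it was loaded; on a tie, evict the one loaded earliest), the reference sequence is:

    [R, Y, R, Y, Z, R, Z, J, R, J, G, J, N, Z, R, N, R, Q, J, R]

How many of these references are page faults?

9

R -> miss, frames (R)
Y -> miss, frames (R Y)
R -> hit
Y -> hit
Z -> miss, frames (R Y Z)
R -> hit
Z -> hit
J -> miss, evict Y, frames (R Z J)
R -> hit
J -> hit
G -> miss, evict Z, frames (R J G)
J -> hit
N -> miss, evict G, frames (R J N)
Z -> miss, evict N, frames (R J Z)
R -> hit
N -> miss, evict Z, frames (R J N)
R -> hit
Q -> miss, evict N, frames (R J Q)
J -> hit
R -> hit
Page faults: 9.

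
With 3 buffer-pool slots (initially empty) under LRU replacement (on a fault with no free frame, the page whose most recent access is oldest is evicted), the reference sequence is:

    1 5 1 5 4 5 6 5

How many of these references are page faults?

1 -> fault, frames (1)
5 -> fault, frames (1 5)
1 -> hit
5 -> hit
4 -> fault, frames (1 5 4)
5 -> hit
6 -> fault, evict 1, frames (4 5 6)
5 -> hit
Page faults: 4.

4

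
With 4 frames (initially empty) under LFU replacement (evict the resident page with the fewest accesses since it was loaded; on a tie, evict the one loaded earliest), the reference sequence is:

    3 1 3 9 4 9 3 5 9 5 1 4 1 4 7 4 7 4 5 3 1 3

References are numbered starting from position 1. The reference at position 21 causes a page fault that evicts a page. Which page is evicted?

pos 1: 3: fault, frames (3)
pos 2: 1: fault, frames (3 1)
pos 3: 3: hit
pos 4: 9: fault, frames (3 1 9)
pos 5: 4: fault, frames (3 1 9 4)
pos 6: 9: hit
pos 7: 3: hit
pos 8: 5: fault, evict 1, frames (3 9 4 5)
pos 9: 9: hit
pos 10: 5: hit
pos 11: 1: fault, evict 4, frames (3 9 5 1)
pos 12: 4: fault, evict 1, frames (3 9 5 4)
pos 13: 1: fault, evict 4, frames (3 9 5 1)
pos 14: 4: fault, evict 1, frames (3 9 5 4)
pos 15: 7: fault, evict 4, frames (3 9 5 7)
pos 16: 4: fault, evict 7, frames (3 9 5 4)
pos 17: 7: fault, evict 4, frames (3 9 5 7)
pos 18: 4: fault, evict 7, frames (3 9 5 4)
pos 19: 5: hit
pos 20: 3: hit
pos 21: 1: fault, evict 4, frames (3 9 5 1)
At position 21, page 4 is evicted.

4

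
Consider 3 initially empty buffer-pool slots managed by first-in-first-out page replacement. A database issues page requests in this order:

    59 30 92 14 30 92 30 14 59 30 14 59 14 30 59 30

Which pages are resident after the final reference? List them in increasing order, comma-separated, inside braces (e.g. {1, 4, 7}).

{14, 30, 59}

59 -> fault, frames [59]
30 -> fault, frames [59, 30]
92 -> fault, frames [59, 30, 92]
14 -> fault, evict 59, frames [30, 92, 14]
30 -> hit
92 -> hit
30 -> hit
14 -> hit
59 -> fault, evict 30, frames [92, 14, 59]
30 -> fault, evict 92, frames [14, 59, 30]
14 -> hit
59 -> hit
14 -> hit
30 -> hit
59 -> hit
30 -> hit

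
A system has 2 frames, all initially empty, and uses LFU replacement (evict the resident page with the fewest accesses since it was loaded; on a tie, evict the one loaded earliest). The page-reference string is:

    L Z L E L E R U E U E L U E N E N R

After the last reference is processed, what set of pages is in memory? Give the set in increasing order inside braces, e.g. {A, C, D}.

L -> miss, frames [L]
Z -> miss, frames [L, Z]
L -> hit
E -> miss, evict Z, frames [L, E]
L -> hit
E -> hit
R -> miss, evict E, frames [L, R]
U -> miss, evict R, frames [L, U]
E -> miss, evict U, frames [L, E]
U -> miss, evict E, frames [L, U]
E -> miss, evict U, frames [L, E]
L -> hit
U -> miss, evict E, frames [L, U]
E -> miss, evict U, frames [L, E]
N -> miss, evict E, frames [L, N]
E -> miss, evict N, frames [L, E]
N -> miss, evict E, frames [L, N]
R -> miss, evict N, frames [L, R]

{L, R}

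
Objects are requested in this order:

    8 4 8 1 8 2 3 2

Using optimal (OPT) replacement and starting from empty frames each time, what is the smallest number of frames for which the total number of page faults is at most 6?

2

f=1: 8 faults
f=2: 5 faults
f=3: 5 faults
f=4: 5 faults
f=5: 5 faults
Smallest f with faults ≤ 6 is 2.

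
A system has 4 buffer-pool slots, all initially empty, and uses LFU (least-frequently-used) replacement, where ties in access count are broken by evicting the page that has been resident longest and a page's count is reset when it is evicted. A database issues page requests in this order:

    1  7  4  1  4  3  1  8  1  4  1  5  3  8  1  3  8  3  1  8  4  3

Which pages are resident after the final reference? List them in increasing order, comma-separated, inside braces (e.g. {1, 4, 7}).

{1, 3, 4, 8}

1 → fault, frames (1)
7 → fault, frames (1 7)
4 → fault, frames (1 7 4)
1 → hit
4 → hit
3 → fault, frames (1 7 4 3)
1 → hit
8 → fault, evict 7, frames (1 4 3 8)
1 → hit
4 → hit
1 → hit
5 → fault, evict 3, frames (1 4 8 5)
3 → fault, evict 8, frames (1 4 5 3)
8 → fault, evict 5, frames (1 4 3 8)
1 → hit
3 → hit
8 → hit
3 → hit
1 → hit
8 → hit
4 → hit
3 → hit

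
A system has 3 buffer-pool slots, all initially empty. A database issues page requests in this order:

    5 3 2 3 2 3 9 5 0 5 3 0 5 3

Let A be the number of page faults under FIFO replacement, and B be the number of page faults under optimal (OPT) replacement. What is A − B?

2

Under FIFO: F F F . . . F F F . F . . . → 7 faults.
Under OPT: F F F . . . F . F . . . . . → 5 faults.
A − B = 7 − 5 = 2.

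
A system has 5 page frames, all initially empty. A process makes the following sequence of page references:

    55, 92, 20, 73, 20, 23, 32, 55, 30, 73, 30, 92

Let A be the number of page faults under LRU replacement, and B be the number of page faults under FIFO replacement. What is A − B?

Under LRU: F F F F . F F F F F . F → 10 faults.
Under FIFO: F F F F . F F F F . . F → 9 faults.
A − B = 10 − 9 = 1.

1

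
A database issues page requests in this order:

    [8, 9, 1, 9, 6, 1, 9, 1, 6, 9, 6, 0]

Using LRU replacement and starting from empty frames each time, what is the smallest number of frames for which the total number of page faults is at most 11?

2

f=1: 12 faults
f=2: 9 faults
f=3: 5 faults
f=4: 5 faults
f=5: 5 faults
Smallest f with faults ≤ 11 is 2.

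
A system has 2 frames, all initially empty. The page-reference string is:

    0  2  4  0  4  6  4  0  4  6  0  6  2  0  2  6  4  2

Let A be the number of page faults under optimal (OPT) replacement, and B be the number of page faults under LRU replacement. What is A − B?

Under OPT: F F F . . F . F . F . . F . . F F . → 9 faults.
Under LRU: F F F F . F . F . F F . F F . F F F → 13 faults.
A − B = 9 − 13 = -4.

-4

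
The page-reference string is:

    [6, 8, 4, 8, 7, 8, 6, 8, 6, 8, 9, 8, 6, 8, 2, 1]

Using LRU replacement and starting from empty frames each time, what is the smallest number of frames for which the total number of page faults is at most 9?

2

f=1: 16 faults
f=2: 9 faults
f=3: 8 faults
f=4: 7 faults
f=5: 7 faults
f=6: 7 faults
f=7: 7 faults
Smallest f with faults ≤ 9 is 2.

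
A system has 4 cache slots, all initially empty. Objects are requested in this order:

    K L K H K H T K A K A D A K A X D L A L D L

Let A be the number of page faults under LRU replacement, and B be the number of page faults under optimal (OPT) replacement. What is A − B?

Under LRU: F F . F . . F . F . . F . . . F . F . . . . → 8 faults.
Under OPT: F F . F . . F . F . . F . . . F . . . . . . → 7 faults.
A − B = 8 − 7 = 1.

1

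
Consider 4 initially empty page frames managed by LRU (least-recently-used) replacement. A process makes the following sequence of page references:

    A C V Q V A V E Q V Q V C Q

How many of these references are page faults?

6

A → miss, frames [A]
C → miss, frames [A, C]
V → miss, frames [A, C, V]
Q → miss, frames [A, C, V, Q]
V → hit
A → hit
V → hit
E → miss, evict C, frames [Q, A, V, E]
Q → hit
V → hit
Q → hit
V → hit
C → miss, evict A, frames [E, Q, V, C]
Q → hit
Page faults: 6.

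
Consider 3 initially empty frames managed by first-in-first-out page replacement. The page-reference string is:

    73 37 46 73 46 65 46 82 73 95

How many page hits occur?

3

73: miss, frames [73]
37: miss, frames [73, 37]
46: miss, frames [73, 37, 46]
73: hit
46: hit
65: miss, evict 73, frames [37, 46, 65]
46: hit
82: miss, evict 37, frames [46, 65, 82]
73: miss, evict 46, frames [65, 82, 73]
95: miss, evict 65, frames [82, 73, 95]
Hits: 3.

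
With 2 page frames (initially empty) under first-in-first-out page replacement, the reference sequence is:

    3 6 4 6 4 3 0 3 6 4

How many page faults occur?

3 -> fault, frames [3]
6 -> fault, frames [3, 6]
4 -> fault, evict 3, frames [6, 4]
6 -> hit
4 -> hit
3 -> fault, evict 6, frames [4, 3]
0 -> fault, evict 4, frames [3, 0]
3 -> hit
6 -> fault, evict 3, frames [0, 6]
4 -> fault, evict 0, frames [6, 4]
Page faults: 7.

7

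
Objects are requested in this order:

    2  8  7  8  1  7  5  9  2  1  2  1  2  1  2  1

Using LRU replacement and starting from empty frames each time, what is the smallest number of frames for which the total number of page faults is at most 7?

5

f=1: 16 faults
f=2: 9 faults
f=3: 8 faults
f=4: 8 faults
f=5: 7 faults
f=6: 6 faults
Smallest f with faults ≤ 7 is 5.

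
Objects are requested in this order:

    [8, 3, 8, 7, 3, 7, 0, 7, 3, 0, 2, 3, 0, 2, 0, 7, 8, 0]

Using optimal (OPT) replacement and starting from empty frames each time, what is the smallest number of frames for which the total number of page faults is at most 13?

f=1: 18 faults
f=2: 9 faults
f=3: 7 faults
f=4: 6 faults
f=5: 5 faults
Smallest f with faults ≤ 13 is 2.

2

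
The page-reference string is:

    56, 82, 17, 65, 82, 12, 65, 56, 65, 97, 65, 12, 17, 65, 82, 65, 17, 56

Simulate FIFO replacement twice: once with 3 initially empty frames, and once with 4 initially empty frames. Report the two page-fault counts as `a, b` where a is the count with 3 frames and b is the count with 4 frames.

3 frames: F F F F . F . F . F F F F . F F . F → 13 faults.
4 frames: F F F F . F . F . F . . F F F . . F → 11 faults.
11 < 13: adding a frame reduced faults, as is typical.

13, 11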